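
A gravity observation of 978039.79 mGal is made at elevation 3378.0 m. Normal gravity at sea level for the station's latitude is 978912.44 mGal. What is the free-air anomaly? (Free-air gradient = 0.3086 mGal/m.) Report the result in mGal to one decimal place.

169.8

Free-air correction = 0.3086 × 3378.0 = 1042.45 mGal
Free-air anomaly = 978039.79 − 978912.44 + (1042.45) = 169.80 mGal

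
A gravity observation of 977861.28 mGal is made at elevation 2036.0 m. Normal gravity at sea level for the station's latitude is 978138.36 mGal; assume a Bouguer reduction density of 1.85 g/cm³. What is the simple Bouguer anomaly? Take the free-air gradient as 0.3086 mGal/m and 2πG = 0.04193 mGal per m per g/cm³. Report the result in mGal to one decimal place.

Free-air correction = 0.3086 × 2036.0 = 628.31 mGal
Free-air anomaly = 977861.28 − 978138.36 + (628.31) = 351.23 mGal
Bouguer slab correction = 0.04193 × 1.85 × 2036.0 = 157.93 mGal
Simple Bouguer anomaly = 351.23 − (157.93) = 193.30 mGal

193.3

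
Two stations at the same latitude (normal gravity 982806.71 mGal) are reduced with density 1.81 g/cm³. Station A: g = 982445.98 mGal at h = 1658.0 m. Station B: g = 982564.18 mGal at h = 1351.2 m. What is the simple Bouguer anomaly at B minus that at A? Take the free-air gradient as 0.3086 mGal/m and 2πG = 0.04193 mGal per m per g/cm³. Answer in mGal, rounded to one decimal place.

Δg_SB(A) = 982445.98 − 982806.71 + 0.3086×1658.0 − 0.04193×1.81×1658.0 = 25.10 mGal
Δg_SB(B) = 982564.18 − 982806.71 + 0.3086×1351.2 − 0.04193×1.81×1351.2 = 71.90 mGal
Difference = 71.90 − (25.10) = 46.80 mGal

46.8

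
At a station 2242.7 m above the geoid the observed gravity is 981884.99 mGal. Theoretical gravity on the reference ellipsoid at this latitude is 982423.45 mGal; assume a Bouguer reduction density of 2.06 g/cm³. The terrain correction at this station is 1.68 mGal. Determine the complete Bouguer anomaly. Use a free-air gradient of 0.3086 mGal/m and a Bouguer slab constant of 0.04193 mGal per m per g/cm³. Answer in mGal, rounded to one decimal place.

-38.4

Free-air correction = 0.3086 × 2242.7 = 692.10 mGal
Free-air anomaly = 981884.99 − 982423.45 + (692.10) = 153.64 mGal
Bouguer slab correction = 0.04193 × 2.06 × 2242.7 = 193.72 mGal
Simple Bouguer anomaly = 153.64 − (193.72) = -40.08 mGal
Complete Bouguer anomaly = -40.08 + 1.68 = -38.40 mGal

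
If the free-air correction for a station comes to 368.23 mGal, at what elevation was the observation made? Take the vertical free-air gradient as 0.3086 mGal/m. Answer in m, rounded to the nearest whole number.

h = 368.23 / 0.3086 = 1193.23 m

1193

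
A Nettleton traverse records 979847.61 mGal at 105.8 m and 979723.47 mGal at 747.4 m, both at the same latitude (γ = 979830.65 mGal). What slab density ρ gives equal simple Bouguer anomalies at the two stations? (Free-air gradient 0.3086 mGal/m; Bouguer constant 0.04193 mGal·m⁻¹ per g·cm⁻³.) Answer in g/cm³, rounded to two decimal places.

Δg_obs = 979723.47 − 979847.61 = -124.14 mGal over Δh = 747.4 − 105.8 = 641.6 m
Equal Bouguer anomalies ⇒ Δg_obs + (0.3086 − 0.04193ρ)·Δh = 0
0.3086 − 0.04193ρ = −Δg_obs/Δh = 0.19349
ρ = (0.3086 − 0.19349) / 0.04193 = 2.75 g/cm³

2.75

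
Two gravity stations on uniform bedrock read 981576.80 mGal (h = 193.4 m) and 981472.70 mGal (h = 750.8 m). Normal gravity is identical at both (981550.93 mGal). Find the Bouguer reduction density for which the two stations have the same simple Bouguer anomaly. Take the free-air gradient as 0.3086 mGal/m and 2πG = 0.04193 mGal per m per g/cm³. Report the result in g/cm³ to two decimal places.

2.91

Δg_obs = 981472.70 − 981576.80 = -104.10 mGal over Δh = 750.8 − 193.4 = 557.4 m
Equal Bouguer anomalies ⇒ Δg_obs + (0.3086 − 0.04193ρ)·Δh = 0
0.3086 − 0.04193ρ = −Δg_obs/Δh = 0.18676
ρ = (0.3086 − 0.18676) / 0.04193 = 2.91 g/cm³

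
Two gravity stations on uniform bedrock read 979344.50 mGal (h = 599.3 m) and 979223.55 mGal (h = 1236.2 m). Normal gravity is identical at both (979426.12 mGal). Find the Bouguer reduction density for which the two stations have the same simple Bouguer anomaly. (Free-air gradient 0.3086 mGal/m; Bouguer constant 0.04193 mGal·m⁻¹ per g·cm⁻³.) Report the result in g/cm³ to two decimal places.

2.83

Δg_obs = 979223.55 − 979344.50 = -120.95 mGal over Δh = 1236.2 − 599.3 = 636.9 m
Equal Bouguer anomalies ⇒ Δg_obs + (0.3086 − 0.04193ρ)·Δh = 0
0.3086 − 0.04193ρ = −Δg_obs/Δh = 0.18990
ρ = (0.3086 − 0.18990) / 0.04193 = 2.83 g/cm³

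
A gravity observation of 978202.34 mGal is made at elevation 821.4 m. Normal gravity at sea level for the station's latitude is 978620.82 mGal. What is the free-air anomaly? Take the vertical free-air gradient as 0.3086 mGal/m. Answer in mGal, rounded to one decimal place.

-165.0

Free-air correction = 0.3086 × 821.4 = 253.48 mGal
Free-air anomaly = 978202.34 − 978620.82 + (253.48) = -165.00 mGal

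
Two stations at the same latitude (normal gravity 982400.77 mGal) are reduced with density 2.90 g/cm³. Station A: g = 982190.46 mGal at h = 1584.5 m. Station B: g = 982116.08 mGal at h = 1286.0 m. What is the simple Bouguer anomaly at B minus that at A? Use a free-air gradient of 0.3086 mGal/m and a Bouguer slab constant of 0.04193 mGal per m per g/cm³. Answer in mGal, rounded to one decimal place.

Δg_SB(A) = 982190.46 − 982400.77 + 0.3086×1584.5 − 0.04193×2.90×1584.5 = 86.00 mGal
Δg_SB(B) = 982116.08 − 982400.77 + 0.3086×1286.0 − 0.04193×2.90×1286.0 = -44.20 mGal
Difference = -44.20 − (86.00) = -130.20 mGal

-130.2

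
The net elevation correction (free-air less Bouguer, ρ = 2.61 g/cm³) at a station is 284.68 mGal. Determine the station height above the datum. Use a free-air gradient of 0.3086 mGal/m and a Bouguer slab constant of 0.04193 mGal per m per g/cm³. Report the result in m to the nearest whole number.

Combined gradient = 0.3086 − 0.04193 × 2.61 = 0.1991627 mGal/m
h = 284.68 / 0.1991627 = 1429.38 m

1429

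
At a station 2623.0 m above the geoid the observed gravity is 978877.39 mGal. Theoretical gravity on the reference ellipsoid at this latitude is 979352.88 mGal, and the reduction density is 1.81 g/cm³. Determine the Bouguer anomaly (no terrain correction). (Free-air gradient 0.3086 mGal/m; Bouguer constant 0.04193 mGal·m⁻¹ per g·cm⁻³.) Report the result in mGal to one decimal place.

134.9

Free-air correction = 0.3086 × 2623.0 = 809.46 mGal
Free-air anomaly = 978877.39 − 979352.88 + (809.46) = 333.97 mGal
Bouguer slab correction = 0.04193 × 1.81 × 2623.0 = 199.07 mGal
Simple Bouguer anomaly = 333.97 − (199.07) = 134.90 mGal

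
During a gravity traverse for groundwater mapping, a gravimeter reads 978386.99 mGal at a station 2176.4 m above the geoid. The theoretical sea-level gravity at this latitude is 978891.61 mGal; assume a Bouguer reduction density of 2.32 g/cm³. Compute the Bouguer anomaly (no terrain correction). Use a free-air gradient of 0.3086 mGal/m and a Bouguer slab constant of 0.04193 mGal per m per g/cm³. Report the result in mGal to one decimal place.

-44.7

Free-air correction = 0.3086 × 2176.4 = 671.64 mGal
Free-air anomaly = 978386.99 − 978891.61 + (671.64) = 167.02 mGal
Bouguer slab correction = 0.04193 × 2.32 × 2176.4 = 211.71 mGal
Simple Bouguer anomaly = 167.02 − (211.71) = -44.69 mGal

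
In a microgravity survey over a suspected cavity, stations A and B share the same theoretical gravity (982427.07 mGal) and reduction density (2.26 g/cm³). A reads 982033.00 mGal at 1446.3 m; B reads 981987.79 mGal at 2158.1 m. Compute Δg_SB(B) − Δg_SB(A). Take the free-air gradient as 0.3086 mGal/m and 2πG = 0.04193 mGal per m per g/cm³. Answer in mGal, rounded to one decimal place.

107.0

Δg_SB(A) = 982033.00 − 982427.07 + 0.3086×1446.3 − 0.04193×2.26×1446.3 = -84.80 mGal
Δg_SB(B) = 981987.79 − 982427.07 + 0.3086×2158.1 − 0.04193×2.26×2158.1 = 22.20 mGal
Difference = 22.20 − (-84.80) = 107.00 mGal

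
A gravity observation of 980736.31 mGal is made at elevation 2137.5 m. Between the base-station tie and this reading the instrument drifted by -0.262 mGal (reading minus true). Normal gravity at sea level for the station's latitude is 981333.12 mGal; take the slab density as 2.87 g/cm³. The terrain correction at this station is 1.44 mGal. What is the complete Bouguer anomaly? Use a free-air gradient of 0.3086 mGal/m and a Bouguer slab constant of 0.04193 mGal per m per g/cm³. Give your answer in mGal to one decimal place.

Drift-corrected reading = 980736.31 − (-0.262) = 980736.572 mGal
Free-air correction = 0.3086 × 2137.5 = 659.63 mGal
Free-air anomaly = 980736.572 − 981333.12 + (659.63) = 63.082 mGal
Bouguer slab correction = 0.04193 × 2.87 × 2137.5 = 257.22 mGal
Simple Bouguer anomaly = 63.082 − (257.22) = -194.138 mGal
Complete Bouguer anomaly = -194.138 + 1.44 = -192.698 mGal

-192.7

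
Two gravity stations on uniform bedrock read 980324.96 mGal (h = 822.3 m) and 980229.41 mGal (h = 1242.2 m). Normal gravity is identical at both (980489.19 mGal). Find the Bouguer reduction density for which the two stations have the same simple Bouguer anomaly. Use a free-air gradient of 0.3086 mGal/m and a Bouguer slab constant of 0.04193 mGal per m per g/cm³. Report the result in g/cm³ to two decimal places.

1.93

Δg_obs = 980229.41 − 980324.96 = -95.55 mGal over Δh = 1242.2 − 822.3 = 419.9 m
Equal Bouguer anomalies ⇒ Δg_obs + (0.3086 − 0.04193ρ)·Δh = 0
0.3086 − 0.04193ρ = −Δg_obs/Δh = 0.22755
ρ = (0.3086 − 0.22755) / 0.04193 = 1.93 g/cm³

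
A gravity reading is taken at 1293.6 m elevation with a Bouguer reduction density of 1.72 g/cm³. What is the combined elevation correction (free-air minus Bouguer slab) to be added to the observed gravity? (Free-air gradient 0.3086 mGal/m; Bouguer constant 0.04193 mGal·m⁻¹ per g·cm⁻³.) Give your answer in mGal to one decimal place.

Combined gradient = 0.3086 − 0.04193 × 1.72 = 0.2364804 mGal/m
Combined elevation correction = 0.2364804 × 1293.6 = 305.9 mGal

305.9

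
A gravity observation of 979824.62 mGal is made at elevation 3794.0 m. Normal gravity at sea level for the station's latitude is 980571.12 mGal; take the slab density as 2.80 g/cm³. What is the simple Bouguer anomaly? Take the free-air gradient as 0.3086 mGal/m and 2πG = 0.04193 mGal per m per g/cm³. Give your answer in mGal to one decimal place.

-21.1

Free-air correction = 0.3086 × 3794.0 = 1170.83 mGal
Free-air anomaly = 979824.62 − 980571.12 + (1170.83) = 424.33 mGal
Bouguer slab correction = 0.04193 × 2.80 × 3794.0 = 445.43 mGal
Simple Bouguer anomaly = 424.33 − (445.43) = -21.10 mGal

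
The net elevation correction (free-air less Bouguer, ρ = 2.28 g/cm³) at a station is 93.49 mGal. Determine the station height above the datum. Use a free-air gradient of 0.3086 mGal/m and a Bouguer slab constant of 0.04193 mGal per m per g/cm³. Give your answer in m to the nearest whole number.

Combined gradient = 0.3086 − 0.04193 × 2.28 = 0.2129996 mGal/m
h = 93.49 / 0.2129996 = 438.92 m

439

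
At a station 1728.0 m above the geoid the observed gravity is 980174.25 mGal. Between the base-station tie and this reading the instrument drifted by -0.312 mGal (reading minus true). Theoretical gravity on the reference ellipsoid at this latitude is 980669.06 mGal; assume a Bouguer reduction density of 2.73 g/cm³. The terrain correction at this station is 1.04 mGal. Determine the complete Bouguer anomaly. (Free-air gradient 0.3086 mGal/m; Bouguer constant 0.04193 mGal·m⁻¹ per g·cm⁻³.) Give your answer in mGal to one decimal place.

-158.0

Drift-corrected reading = 980174.25 − (-0.312) = 980174.562 mGal
Free-air correction = 0.3086 × 1728.0 = 533.26 mGal
Free-air anomaly = 980174.562 − 980669.06 + (533.26) = 38.762 mGal
Bouguer slab correction = 0.04193 × 2.73 × 1728.0 = 197.80 mGal
Simple Bouguer anomaly = 38.762 − (197.80) = -159.038 mGal
Complete Bouguer anomaly = -159.038 + 1.04 = -157.998 mGal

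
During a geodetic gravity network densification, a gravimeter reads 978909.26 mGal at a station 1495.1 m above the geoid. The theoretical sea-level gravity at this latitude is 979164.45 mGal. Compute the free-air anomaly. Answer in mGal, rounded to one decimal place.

206.2

Free-air correction = 0.3086 × 1495.1 = 461.39 mGal
Free-air anomaly = 978909.26 − 979164.45 + (461.39) = 206.20 mGal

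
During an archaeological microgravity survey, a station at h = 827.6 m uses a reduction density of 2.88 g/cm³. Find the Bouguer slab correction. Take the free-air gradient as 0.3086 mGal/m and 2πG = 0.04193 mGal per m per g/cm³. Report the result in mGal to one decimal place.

99.9

Bouguer slab correction = 0.04193 × 2.88 × 827.6 = 99.9 mGal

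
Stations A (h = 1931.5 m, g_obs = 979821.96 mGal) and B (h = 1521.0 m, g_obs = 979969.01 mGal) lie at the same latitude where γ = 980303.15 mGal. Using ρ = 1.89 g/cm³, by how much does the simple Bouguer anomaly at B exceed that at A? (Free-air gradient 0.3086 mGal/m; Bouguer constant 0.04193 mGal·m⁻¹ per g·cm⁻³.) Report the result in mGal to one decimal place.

Δg_SB(A) = 979821.96 − 980303.15 + 0.3086×1931.5 − 0.04193×1.89×1931.5 = -38.20 mGal
Δg_SB(B) = 979969.01 − 980303.15 + 0.3086×1521.0 − 0.04193×1.89×1521.0 = 14.70 mGal
Difference = 14.70 − (-38.20) = 52.90 mGal

52.9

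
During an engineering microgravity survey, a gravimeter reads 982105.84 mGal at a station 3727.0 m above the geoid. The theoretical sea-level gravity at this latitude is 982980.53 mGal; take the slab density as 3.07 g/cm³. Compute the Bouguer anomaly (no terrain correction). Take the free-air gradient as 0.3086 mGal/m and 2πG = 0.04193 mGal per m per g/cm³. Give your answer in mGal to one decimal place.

-204.3

Free-air correction = 0.3086 × 3727.0 = 1150.15 mGal
Free-air anomaly = 982105.84 − 982980.53 + (1150.15) = 275.46 mGal
Bouguer slab correction = 0.04193 × 3.07 × 3727.0 = 479.76 mGal
Simple Bouguer anomaly = 275.46 − (479.76) = -204.30 mGal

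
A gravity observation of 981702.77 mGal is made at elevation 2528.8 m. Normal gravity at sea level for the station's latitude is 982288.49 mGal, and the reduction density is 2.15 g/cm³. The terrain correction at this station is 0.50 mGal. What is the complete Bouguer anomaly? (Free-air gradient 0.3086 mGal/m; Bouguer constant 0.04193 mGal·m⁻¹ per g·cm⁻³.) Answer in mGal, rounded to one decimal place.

-32.8

Free-air correction = 0.3086 × 2528.8 = 780.39 mGal
Free-air anomaly = 981702.77 − 982288.49 + (780.39) = 194.67 mGal
Bouguer slab correction = 0.04193 × 2.15 × 2528.8 = 227.97 mGal
Simple Bouguer anomaly = 194.67 − (227.97) = -33.30 mGal
Complete Bouguer anomaly = -33.30 + 0.50 = -32.80 mGal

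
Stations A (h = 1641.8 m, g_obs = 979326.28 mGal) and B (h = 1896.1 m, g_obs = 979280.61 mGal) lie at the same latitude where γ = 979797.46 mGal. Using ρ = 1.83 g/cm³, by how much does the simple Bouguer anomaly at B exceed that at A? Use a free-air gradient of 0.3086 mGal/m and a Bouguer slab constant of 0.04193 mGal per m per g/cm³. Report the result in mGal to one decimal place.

Δg_SB(A) = 979326.28 − 979797.46 + 0.3086×1641.8 − 0.04193×1.83×1641.8 = -90.50 mGal
Δg_SB(B) = 979280.61 − 979797.46 + 0.3086×1896.1 − 0.04193×1.83×1896.1 = -77.20 mGal
Difference = -77.20 − (-90.50) = 13.30 mGal

13.3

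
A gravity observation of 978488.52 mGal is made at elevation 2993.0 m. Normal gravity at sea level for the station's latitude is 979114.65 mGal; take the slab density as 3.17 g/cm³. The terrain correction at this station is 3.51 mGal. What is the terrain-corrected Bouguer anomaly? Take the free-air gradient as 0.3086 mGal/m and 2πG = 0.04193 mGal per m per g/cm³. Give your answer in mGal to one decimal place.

-96.8

Free-air correction = 0.3086 × 2993.0 = 923.64 mGal
Free-air anomaly = 978488.52 − 979114.65 + (923.64) = 297.51 mGal
Bouguer slab correction = 0.04193 × 3.17 × 2993.0 = 397.82 mGal
Simple Bouguer anomaly = 297.51 − (397.82) = -100.31 mGal
Complete Bouguer anomaly = -100.31 + 3.51 = -96.80 mGal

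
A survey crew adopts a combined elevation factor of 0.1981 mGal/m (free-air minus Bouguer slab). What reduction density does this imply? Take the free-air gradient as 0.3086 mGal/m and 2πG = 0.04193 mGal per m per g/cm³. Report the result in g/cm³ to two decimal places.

2.64

0.1981 = 0.3086 − 0.04193 × ρ
ρ = (0.3086 − 0.1981) / 0.04193 = 2.64 g/cm³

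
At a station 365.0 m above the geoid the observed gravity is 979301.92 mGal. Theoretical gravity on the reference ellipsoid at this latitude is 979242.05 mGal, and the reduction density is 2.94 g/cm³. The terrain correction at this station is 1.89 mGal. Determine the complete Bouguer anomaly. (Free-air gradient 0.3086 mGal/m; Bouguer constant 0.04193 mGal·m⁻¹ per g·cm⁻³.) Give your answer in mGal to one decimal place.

129.4

Free-air correction = 0.3086 × 365.0 = 112.64 mGal
Free-air anomaly = 979301.92 − 979242.05 + (112.64) = 172.51 mGal
Bouguer slab correction = 0.04193 × 2.94 × 365.0 = 45.00 mGal
Simple Bouguer anomaly = 172.51 − (45.00) = 127.51 mGal
Complete Bouguer anomaly = 127.51 + 1.89 = 129.40 mGal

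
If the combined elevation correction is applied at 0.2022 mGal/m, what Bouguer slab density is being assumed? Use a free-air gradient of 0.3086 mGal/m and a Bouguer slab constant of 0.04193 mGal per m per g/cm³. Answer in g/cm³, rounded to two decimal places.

0.2022 = 0.3086 − 0.04193 × ρ
ρ = (0.3086 − 0.2022) / 0.04193 = 2.54 g/cm³

2.54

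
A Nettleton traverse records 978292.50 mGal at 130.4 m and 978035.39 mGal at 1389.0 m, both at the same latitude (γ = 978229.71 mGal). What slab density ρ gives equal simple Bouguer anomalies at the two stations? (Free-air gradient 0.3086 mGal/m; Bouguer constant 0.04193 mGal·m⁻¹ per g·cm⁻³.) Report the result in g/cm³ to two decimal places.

2.49

Δg_obs = 978035.39 − 978292.50 = -257.11 mGal over Δh = 1389.0 − 130.4 = 1258.6 m
Equal Bouguer anomalies ⇒ Δg_obs + (0.3086 − 0.04193ρ)·Δh = 0
0.3086 − 0.04193ρ = −Δg_obs/Δh = 0.20428
ρ = (0.3086 − 0.20428) / 0.04193 = 2.49 g/cm³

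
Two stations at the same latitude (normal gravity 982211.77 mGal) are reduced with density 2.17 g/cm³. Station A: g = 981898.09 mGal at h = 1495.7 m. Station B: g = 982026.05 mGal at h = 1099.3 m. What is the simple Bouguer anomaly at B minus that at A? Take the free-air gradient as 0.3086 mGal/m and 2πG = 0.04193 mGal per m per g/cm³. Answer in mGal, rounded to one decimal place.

41.7

Δg_SB(A) = 981898.09 − 982211.77 + 0.3086×1495.7 − 0.04193×2.17×1495.7 = 11.80 mGal
Δg_SB(B) = 982026.05 − 982211.77 + 0.3086×1099.3 − 0.04193×2.17×1099.3 = 53.50 mGal
Difference = 53.50 − (11.80) = 41.70 mGal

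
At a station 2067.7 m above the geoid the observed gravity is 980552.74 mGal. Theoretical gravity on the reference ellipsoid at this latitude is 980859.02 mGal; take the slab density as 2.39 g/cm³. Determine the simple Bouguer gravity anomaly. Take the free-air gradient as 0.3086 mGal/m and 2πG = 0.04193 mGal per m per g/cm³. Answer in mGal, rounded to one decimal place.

Free-air correction = 0.3086 × 2067.7 = 638.09 mGal
Free-air anomaly = 980552.74 − 980859.02 + (638.09) = 331.81 mGal
Bouguer slab correction = 0.04193 × 2.39 × 2067.7 = 207.21 mGal
Simple Bouguer anomaly = 331.81 − (207.21) = 124.60 mGal

124.6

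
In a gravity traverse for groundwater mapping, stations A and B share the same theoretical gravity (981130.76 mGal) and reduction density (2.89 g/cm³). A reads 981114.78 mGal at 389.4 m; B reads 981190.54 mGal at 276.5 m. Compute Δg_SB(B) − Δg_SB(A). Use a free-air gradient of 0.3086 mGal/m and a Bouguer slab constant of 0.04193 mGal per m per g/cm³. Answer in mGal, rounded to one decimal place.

54.6

Δg_SB(A) = 981114.78 − 981130.76 + 0.3086×389.4 − 0.04193×2.89×389.4 = 57.00 mGal
Δg_SB(B) = 981190.54 − 981130.76 + 0.3086×276.5 − 0.04193×2.89×276.5 = 111.60 mGal
Difference = 111.60 − (57.00) = 54.60 mGal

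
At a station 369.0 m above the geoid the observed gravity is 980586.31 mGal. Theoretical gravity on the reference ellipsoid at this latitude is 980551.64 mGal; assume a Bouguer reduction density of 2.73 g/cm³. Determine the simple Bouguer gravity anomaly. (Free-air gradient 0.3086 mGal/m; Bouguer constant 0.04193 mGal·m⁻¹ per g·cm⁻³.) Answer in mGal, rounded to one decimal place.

106.3

Free-air correction = 0.3086 × 369.0 = 113.87 mGal
Free-air anomaly = 980586.31 − 980551.64 + (113.87) = 148.54 mGal
Bouguer slab correction = 0.04193 × 2.73 × 369.0 = 42.24 mGal
Simple Bouguer anomaly = 148.54 − (42.24) = 106.30 mGal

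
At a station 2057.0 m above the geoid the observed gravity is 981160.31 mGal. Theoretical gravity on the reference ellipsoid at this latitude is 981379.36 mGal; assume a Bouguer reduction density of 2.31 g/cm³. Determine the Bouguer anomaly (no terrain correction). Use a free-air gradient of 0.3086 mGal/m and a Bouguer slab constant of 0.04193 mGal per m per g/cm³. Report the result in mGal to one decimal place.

Free-air correction = 0.3086 × 2057.0 = 634.79 mGal
Free-air anomaly = 981160.31 − 981379.36 + (634.79) = 415.74 mGal
Bouguer slab correction = 0.04193 × 2.31 × 2057.0 = 199.24 mGal
Simple Bouguer anomaly = 415.74 − (199.24) = 216.50 mGal

216.5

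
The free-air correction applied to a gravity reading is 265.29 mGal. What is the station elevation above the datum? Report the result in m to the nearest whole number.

h = 265.29 / 0.3086 = 859.66 m

860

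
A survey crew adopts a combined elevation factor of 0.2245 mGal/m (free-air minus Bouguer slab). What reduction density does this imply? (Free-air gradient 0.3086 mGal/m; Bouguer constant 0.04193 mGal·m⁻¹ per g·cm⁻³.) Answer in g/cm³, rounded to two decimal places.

2.01

0.2245 = 0.3086 − 0.04193 × ρ
ρ = (0.3086 − 0.2245) / 0.04193 = 2.01 g/cm³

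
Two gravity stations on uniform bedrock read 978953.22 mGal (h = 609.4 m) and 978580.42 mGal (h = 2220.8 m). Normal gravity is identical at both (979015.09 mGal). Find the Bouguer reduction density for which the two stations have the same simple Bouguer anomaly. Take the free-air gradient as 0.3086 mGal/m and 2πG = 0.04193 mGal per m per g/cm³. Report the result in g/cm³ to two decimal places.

1.84

Δg_obs = 978580.42 − 978953.22 = -372.80 mGal over Δh = 2220.8 − 609.4 = 1611.4 m
Equal Bouguer anomalies ⇒ Δg_obs + (0.3086 − 0.04193ρ)·Δh = 0
0.3086 − 0.04193ρ = −Δg_obs/Δh = 0.23135
ρ = (0.3086 − 0.23135) / 0.04193 = 1.84 g/cm³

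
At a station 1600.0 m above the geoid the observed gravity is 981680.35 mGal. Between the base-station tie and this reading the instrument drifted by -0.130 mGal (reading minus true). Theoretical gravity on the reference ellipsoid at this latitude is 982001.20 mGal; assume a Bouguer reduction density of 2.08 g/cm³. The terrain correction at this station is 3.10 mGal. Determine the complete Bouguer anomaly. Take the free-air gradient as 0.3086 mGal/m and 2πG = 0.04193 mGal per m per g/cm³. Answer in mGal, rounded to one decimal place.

36.6

Drift-corrected reading = 981680.35 − (-0.130) = 981680.480 mGal
Free-air correction = 0.3086 × 1600.0 = 493.76 mGal
Free-air anomaly = 981680.480 − 982001.20 + (493.76) = 173.040 mGal
Bouguer slab correction = 0.04193 × 2.08 × 1600.0 = 139.54 mGal
Simple Bouguer anomaly = 173.040 − (139.54) = 33.500 mGal
Complete Bouguer anomaly = 33.500 + 3.10 = 36.600 mGal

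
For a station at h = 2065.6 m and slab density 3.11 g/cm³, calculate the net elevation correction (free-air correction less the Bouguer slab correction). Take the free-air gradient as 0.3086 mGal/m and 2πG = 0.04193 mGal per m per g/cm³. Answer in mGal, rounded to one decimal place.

368.1

Combined gradient = 0.3086 − 0.04193 × 3.11 = 0.1781977 mGal/m
Combined elevation correction = 0.1781977 × 2065.6 = 368.1 mGal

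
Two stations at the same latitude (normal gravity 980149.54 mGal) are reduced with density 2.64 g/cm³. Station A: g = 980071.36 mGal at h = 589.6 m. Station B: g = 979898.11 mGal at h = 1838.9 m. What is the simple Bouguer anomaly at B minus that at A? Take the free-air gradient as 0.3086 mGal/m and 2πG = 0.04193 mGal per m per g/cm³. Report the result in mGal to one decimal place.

74.0

Δg_SB(A) = 980071.36 − 980149.54 + 0.3086×589.6 − 0.04193×2.64×589.6 = 38.50 mGal
Δg_SB(B) = 979898.11 − 980149.54 + 0.3086×1838.9 − 0.04193×2.64×1838.9 = 112.50 mGal
Difference = 112.50 − (38.50) = 74.00 mGal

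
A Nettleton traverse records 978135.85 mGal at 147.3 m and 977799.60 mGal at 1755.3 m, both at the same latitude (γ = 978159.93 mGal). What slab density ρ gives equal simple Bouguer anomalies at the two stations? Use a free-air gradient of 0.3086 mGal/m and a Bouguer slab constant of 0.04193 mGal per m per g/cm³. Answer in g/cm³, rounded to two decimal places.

2.37

Δg_obs = 977799.60 − 978135.85 = -336.25 mGal over Δh = 1755.3 − 147.3 = 1608.0 m
Equal Bouguer anomalies ⇒ Δg_obs + (0.3086 − 0.04193ρ)·Δh = 0
0.3086 − 0.04193ρ = −Δg_obs/Δh = 0.20911
ρ = (0.3086 − 0.20911) / 0.04193 = 2.37 g/cm³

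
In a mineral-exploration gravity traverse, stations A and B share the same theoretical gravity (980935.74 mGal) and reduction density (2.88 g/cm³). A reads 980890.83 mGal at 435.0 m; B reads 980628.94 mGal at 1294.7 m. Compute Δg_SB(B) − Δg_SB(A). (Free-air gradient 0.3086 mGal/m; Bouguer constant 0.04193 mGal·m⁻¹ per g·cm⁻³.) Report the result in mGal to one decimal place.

-100.4

Δg_SB(A) = 980890.83 − 980935.74 + 0.3086×435.0 − 0.04193×2.88×435.0 = 36.80 mGal
Δg_SB(B) = 980628.94 − 980935.74 + 0.3086×1294.7 − 0.04193×2.88×1294.7 = -63.60 mGal
Difference = -63.60 − (36.80) = -100.40 mGal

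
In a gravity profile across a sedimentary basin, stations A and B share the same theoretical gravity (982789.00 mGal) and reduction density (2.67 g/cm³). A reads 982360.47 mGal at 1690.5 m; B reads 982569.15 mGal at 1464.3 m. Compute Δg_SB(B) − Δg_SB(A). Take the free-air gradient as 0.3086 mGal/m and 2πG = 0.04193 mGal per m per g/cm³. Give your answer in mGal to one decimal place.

164.2

Δg_SB(A) = 982360.47 − 982789.00 + 0.3086×1690.5 − 0.04193×2.67×1690.5 = -96.10 mGal
Δg_SB(B) = 982569.15 − 982789.00 + 0.3086×1464.3 − 0.04193×2.67×1464.3 = 68.10 mGal
Difference = 68.10 − (-96.10) = 164.20 mGal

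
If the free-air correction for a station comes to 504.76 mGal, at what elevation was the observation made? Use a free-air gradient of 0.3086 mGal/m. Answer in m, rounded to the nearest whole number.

1636

h = 504.76 / 0.3086 = 1635.64 m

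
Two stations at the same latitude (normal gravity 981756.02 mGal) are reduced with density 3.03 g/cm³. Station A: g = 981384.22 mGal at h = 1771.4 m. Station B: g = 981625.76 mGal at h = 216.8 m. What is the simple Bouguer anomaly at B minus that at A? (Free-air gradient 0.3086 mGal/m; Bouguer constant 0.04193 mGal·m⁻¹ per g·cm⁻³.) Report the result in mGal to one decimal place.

-40.7

Δg_SB(A) = 981384.22 − 981756.02 + 0.3086×1771.4 − 0.04193×3.03×1771.4 = -50.20 mGal
Δg_SB(B) = 981625.76 − 981756.02 + 0.3086×216.8 − 0.04193×3.03×216.8 = -90.90 mGal
Difference = -90.90 − (-50.20) = -40.70 mGal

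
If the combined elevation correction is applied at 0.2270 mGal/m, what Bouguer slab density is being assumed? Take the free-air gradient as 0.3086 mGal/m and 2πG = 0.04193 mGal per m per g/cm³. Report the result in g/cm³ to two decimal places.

0.2270 = 0.3086 − 0.04193 × ρ
ρ = (0.3086 − 0.2270) / 0.04193 = 1.95 g/cm³

1.95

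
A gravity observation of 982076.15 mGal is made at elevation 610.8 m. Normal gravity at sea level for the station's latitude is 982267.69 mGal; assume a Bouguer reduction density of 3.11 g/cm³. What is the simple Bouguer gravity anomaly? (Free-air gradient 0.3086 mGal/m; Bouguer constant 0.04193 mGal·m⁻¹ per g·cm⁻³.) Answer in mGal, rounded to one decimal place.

Free-air correction = 0.3086 × 610.8 = 188.49 mGal
Free-air anomaly = 982076.15 − 982267.69 + (188.49) = -3.05 mGal
Bouguer slab correction = 0.04193 × 3.11 × 610.8 = 79.65 mGal
Simple Bouguer anomaly = -3.05 − (79.65) = -82.70 mGal

-82.7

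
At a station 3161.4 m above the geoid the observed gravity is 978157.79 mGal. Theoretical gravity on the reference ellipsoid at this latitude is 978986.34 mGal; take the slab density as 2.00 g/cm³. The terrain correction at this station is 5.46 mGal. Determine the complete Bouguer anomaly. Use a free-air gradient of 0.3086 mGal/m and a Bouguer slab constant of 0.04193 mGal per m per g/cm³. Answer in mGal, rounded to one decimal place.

Free-air correction = 0.3086 × 3161.4 = 975.61 mGal
Free-air anomaly = 978157.79 − 978986.34 + (975.61) = 147.06 mGal
Bouguer slab correction = 0.04193 × 2.00 × 3161.4 = 265.12 mGal
Simple Bouguer anomaly = 147.06 − (265.12) = -118.06 mGal
Complete Bouguer anomaly = -118.06 + 5.46 = -112.60 mGal

-112.6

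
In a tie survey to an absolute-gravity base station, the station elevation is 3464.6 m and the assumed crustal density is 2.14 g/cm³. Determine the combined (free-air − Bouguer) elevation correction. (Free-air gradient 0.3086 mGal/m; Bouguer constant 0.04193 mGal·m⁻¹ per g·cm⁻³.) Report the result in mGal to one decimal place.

758.3

Combined gradient = 0.3086 − 0.04193 × 2.14 = 0.2188698 mGal/m
Combined elevation correction = 0.2188698 × 3464.6 = 758.3 mGal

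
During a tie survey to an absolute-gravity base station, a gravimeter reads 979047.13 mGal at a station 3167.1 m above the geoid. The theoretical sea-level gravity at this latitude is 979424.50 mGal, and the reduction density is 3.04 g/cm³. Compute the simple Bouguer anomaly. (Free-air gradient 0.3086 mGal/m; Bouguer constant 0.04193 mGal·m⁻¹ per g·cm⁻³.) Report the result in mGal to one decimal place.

196.3

Free-air correction = 0.3086 × 3167.1 = 977.37 mGal
Free-air anomaly = 979047.13 − 979424.50 + (977.37) = 600.00 mGal
Bouguer slab correction = 0.04193 × 3.04 × 3167.1 = 403.70 mGal
Simple Bouguer anomaly = 600.00 − (403.70) = 196.30 mGal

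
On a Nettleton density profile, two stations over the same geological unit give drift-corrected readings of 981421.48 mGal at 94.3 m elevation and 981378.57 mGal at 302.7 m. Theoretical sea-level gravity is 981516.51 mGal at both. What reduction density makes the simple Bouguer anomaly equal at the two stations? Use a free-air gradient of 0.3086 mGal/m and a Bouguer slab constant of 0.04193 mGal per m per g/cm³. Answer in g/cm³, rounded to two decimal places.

Δg_obs = 981378.57 − 981421.48 = -42.91 mGal over Δh = 302.7 − 94.3 = 208.4 m
Equal Bouguer anomalies ⇒ Δg_obs + (0.3086 − 0.04193ρ)·Δh = 0
0.3086 − 0.04193ρ = −Δg_obs/Δh = 0.20590
ρ = (0.3086 − 0.20590) / 0.04193 = 2.45 g/cm³

2.45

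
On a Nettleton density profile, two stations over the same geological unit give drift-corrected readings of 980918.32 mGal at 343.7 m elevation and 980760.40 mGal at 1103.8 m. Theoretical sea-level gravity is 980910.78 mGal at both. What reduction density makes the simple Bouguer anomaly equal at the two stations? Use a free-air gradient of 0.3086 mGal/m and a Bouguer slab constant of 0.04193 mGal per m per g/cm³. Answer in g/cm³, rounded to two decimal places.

2.40

Δg_obs = 980760.40 − 980918.32 = -157.92 mGal over Δh = 1103.8 − 343.7 = 760.1 m
Equal Bouguer anomalies ⇒ Δg_obs + (0.3086 − 0.04193ρ)·Δh = 0
0.3086 − 0.04193ρ = −Δg_obs/Δh = 0.20776
ρ = (0.3086 − 0.20776) / 0.04193 = 2.40 g/cm³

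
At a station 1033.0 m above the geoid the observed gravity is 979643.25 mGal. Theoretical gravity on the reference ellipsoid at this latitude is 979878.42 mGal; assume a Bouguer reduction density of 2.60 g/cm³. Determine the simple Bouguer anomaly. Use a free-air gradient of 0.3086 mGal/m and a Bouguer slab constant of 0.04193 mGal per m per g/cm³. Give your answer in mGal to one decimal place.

Free-air correction = 0.3086 × 1033.0 = 318.78 mGal
Free-air anomaly = 979643.25 − 979878.42 + (318.78) = 83.61 mGal
Bouguer slab correction = 0.04193 × 2.60 × 1033.0 = 112.62 mGal
Simple Bouguer anomaly = 83.61 − (112.62) = -29.01 mGal

-29.0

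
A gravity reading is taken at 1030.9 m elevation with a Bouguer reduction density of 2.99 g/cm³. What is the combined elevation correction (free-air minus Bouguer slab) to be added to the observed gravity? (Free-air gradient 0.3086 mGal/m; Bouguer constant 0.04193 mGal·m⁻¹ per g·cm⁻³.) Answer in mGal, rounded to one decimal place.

Combined gradient = 0.3086 − 0.04193 × 2.99 = 0.1832293 mGal/m
Combined elevation correction = 0.1832293 × 1030.9 = 188.9 mGal

188.9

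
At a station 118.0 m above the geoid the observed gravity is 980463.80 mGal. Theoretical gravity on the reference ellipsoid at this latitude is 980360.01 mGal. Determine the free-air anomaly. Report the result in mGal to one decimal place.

Free-air correction = 0.3086 × 118.0 = 36.41 mGal
Free-air anomaly = 980463.80 − 980360.01 + (36.41) = 140.20 mGal

140.2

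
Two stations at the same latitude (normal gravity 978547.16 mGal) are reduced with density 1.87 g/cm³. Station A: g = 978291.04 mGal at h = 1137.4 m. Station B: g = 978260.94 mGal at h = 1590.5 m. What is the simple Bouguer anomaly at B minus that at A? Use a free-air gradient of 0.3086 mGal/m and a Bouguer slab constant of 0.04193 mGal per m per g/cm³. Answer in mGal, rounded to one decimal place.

Δg_SB(A) = 978291.04 − 978547.16 + 0.3086×1137.4 − 0.04193×1.87×1137.4 = 5.70 mGal
Δg_SB(B) = 978260.94 − 978547.16 + 0.3086×1590.5 − 0.04193×1.87×1590.5 = 79.90 mGal
Difference = 79.90 − (5.70) = 74.20 mGal

74.2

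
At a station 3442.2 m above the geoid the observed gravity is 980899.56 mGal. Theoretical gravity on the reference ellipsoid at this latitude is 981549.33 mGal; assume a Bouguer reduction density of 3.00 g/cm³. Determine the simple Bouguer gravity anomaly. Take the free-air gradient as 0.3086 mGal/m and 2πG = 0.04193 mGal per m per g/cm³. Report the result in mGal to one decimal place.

-20.5

Free-air correction = 0.3086 × 3442.2 = 1062.26 mGal
Free-air anomaly = 980899.56 − 981549.33 + (1062.26) = 412.49 mGal
Bouguer slab correction = 0.04193 × 3.00 × 3442.2 = 432.99 mGal
Simple Bouguer anomaly = 412.49 − (432.99) = -20.50 mGal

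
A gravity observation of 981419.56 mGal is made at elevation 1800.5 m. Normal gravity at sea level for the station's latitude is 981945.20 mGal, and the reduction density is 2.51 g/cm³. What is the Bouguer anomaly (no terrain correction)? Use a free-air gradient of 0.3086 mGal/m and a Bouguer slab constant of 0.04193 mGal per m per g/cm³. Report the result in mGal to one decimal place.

-159.5

Free-air correction = 0.3086 × 1800.5 = 555.63 mGal
Free-air anomaly = 981419.56 − 981945.20 + (555.63) = 29.99 mGal
Bouguer slab correction = 0.04193 × 2.51 × 1800.5 = 189.49 mGal
Simple Bouguer anomaly = 29.99 − (189.49) = -159.50 mGal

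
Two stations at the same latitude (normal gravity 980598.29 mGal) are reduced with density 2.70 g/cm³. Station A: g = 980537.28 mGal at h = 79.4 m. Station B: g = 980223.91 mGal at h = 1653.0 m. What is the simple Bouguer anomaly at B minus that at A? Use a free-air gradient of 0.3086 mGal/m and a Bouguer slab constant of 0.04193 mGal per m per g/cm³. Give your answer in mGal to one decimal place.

Δg_SB(A) = 980537.28 − 980598.29 + 0.3086×79.4 − 0.04193×2.70×79.4 = -45.50 mGal
Δg_SB(B) = 980223.91 − 980598.29 + 0.3086×1653.0 − 0.04193×2.70×1653.0 = -51.40 mGal
Difference = -51.40 − (-45.50) = -5.90 mGal

-5.9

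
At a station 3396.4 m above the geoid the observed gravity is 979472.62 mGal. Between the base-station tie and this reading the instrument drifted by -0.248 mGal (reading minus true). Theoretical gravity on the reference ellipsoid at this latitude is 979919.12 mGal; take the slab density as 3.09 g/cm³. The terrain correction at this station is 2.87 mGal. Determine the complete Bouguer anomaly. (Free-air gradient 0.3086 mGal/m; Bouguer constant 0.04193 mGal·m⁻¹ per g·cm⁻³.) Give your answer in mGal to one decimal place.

Drift-corrected reading = 979472.62 − (-0.248) = 979472.868 mGal
Free-air correction = 0.3086 × 3396.4 = 1048.13 mGal
Free-air anomaly = 979472.868 − 979919.12 + (1048.13) = 601.878 mGal
Bouguer slab correction = 0.04193 × 3.09 × 3396.4 = 440.05 mGal
Simple Bouguer anomaly = 601.878 − (440.05) = 161.828 mGal
Complete Bouguer anomaly = 161.828 + 2.87 = 164.698 mGal

164.7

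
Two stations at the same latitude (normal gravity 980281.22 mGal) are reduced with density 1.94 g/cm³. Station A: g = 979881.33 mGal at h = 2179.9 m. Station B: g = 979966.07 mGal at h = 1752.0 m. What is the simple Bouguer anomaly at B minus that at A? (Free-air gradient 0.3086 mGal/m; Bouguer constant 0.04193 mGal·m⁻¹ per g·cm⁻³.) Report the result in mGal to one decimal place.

Δg_SB(A) = 979881.33 − 980281.22 + 0.3086×2179.9 − 0.04193×1.94×2179.9 = 95.50 mGal
Δg_SB(B) = 979966.07 − 980281.22 + 0.3086×1752.0 − 0.04193×1.94×1752.0 = 83.00 mGal
Difference = 83.00 − (95.50) = -12.50 mGal

-12.5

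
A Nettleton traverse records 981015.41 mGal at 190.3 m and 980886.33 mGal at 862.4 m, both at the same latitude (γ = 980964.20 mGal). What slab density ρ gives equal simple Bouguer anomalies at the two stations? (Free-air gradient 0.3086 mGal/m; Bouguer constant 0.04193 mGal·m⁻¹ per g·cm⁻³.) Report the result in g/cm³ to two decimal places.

Δg_obs = 980886.33 − 981015.41 = -129.08 mGal over Δh = 862.4 − 190.3 = 672.1 m
Equal Bouguer anomalies ⇒ Δg_obs + (0.3086 − 0.04193ρ)·Δh = 0
0.3086 − 0.04193ρ = −Δg_obs/Δh = 0.19205
ρ = (0.3086 − 0.19205) / 0.04193 = 2.78 g/cm³

2.78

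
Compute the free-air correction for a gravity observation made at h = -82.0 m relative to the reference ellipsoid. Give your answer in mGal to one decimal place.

-25.3

Free-air correction = 0.3086 × -82.0 = -25.3 mGal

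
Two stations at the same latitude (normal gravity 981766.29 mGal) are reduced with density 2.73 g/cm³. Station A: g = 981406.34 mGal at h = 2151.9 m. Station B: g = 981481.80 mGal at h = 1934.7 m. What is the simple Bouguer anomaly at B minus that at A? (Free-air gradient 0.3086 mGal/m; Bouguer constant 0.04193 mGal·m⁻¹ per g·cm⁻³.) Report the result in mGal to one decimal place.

33.3

Δg_SB(A) = 981406.34 − 981766.29 + 0.3086×2151.9 − 0.04193×2.73×2151.9 = 57.80 mGal
Δg_SB(B) = 981481.80 − 981766.29 + 0.3086×1934.7 − 0.04193×2.73×1934.7 = 91.10 mGal
Difference = 91.10 − (57.80) = 33.30 mGal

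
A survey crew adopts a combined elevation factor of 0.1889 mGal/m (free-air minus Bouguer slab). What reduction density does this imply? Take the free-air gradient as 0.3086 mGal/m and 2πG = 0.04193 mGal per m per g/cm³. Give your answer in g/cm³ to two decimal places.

0.1889 = 0.3086 − 0.04193 × ρ
ρ = (0.3086 − 0.1889) / 0.04193 = 2.85 g/cm³

2.85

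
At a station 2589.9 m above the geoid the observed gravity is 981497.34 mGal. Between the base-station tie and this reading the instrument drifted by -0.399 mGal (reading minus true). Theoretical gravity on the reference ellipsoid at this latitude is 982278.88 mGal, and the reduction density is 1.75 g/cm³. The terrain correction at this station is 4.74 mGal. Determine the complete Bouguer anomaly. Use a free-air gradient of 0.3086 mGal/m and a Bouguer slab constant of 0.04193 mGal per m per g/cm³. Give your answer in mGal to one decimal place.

Drift-corrected reading = 981497.34 − (-0.399) = 981497.739 mGal
Free-air correction = 0.3086 × 2589.9 = 799.24 mGal
Free-air anomaly = 981497.739 − 982278.88 + (799.24) = 18.099 mGal
Bouguer slab correction = 0.04193 × 1.75 × 2589.9 = 190.04 mGal
Simple Bouguer anomaly = 18.099 − (190.04) = -171.941 mGal
Complete Bouguer anomaly = -171.941 + 4.74 = -167.201 mGal

-167.2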